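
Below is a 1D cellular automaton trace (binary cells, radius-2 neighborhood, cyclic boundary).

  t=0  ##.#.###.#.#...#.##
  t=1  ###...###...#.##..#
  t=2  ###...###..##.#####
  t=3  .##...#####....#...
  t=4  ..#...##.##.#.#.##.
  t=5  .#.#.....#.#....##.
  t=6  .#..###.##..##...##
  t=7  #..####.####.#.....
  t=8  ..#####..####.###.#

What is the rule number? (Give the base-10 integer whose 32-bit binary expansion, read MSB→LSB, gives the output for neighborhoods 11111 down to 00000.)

  #####|.  b31=0 t=2,i=0
  ####.|#  b30=1 t=0,i=0
  ###.#|#  b29=1 t=0,i=1
  ###..|#  b28=1 t=1,i=2
  ##.##|.  b27=0 t=2,i=13
  ##.#.|#  b26=1 t=0,i=2
  ##..#|#  b25=1 t=1,i=16
  ##...|.  b24=0 t=1,i=3
  #.###|.  b23=0 t=0,i=5
  #.##.|#  b22=1 t=1,i=14
  #.#.#|.  b21=0 t=0,i=3
  #.#..|.  b20=0 t=0,i=11
  #..##|#  b19=1 t=1,i=17
  #..#.|.  b18=0 t=5,i=0
  #...#|.  b17=0 t=0,i=13
  #....|#  b16=1 t=3,i=12
  .####|#  b15=1 t=0,i=18
  .###.|#  b14=1 t=0,i=6
  .##.#|.  b13=0 t=2,i=12
  .##..|#  b12=1 t=1,i=15
  .#.##|.  b11=0 t=0,i=4
  .#.#.|.  b10=0 t=0,i=10
  .#..#|.  b9=0 t=6,i=2
  .#...|#  b8=1 t=0,i=12
  ..###|#  b7=1 t=1,i=6
  ..##.|.  b6=0 t=2,i=11
  ..#.#|#  b5=1 t=0,i=15
  ..#..|.  b4=0 t=3,i=15
  ...##|.  b3=0 t=1,i=5
  ...#.|#  b2=1 t=0,i=14
  ....#|.  b1=0 t=3,i=13
  .....|#  b0=1 t=5,i=6
  bits 01110110010010011101000110100101 = 1984549285

1984549285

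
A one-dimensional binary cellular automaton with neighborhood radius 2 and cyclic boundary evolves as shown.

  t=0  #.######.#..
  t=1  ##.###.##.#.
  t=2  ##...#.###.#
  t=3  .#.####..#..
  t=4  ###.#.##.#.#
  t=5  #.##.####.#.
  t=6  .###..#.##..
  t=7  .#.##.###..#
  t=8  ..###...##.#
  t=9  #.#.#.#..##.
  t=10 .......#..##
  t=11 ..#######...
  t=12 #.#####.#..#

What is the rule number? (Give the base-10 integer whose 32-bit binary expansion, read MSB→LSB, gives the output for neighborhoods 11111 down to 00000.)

3057822391

  [31] ##### => #  t=0,i=4
  [30] ####. => .  t=0,i=6
  [29] ###.# => #  t=0,i=7
  [28] ###.. => #  t=2,i=1
  [27] ##.## => .  t=1,i=2
  [26] ##.#. => #  t=0,i=8
  [25] ##..# => #  t=3,i=7
  [24] ##... => .  t=2,i=2
  [23] #.### => .  t=0,i=2
  [22] #.##. => #  t=1,i=0
  [21] #.#.# => .  t=1,i=10
  [20] #.#.. => .  t=0,i=9
  [19] #..## => .  t=8,i=1
  [18] #..#. => .  t=0,i=11
  [17] #...# => #  t=2,i=3
  [16] #.... => .  t=10,i=1
  [15] .#### => #  t=0,i=3
  [14] .###. => .  t=1,i=4
  [13] .##.# => #  t=1,i=1
  [12] .##.. => .  t=6,i=9
  [11] .#.## => #  t=0,i=1
  [10] .#.#. => .  t=5,i=11
  [9] .#..# => #  t=0,i=10
  [8] .#... => .  t=3,i=10
  [7] ..### => #  t=6,i=1
  [6] ..##. => .  t=8,i=8
  [5] ..#.# => #  t=0,i=0
  [4] ..#.. => #  t=3,i=9
  [3] ...## => .  t=6,i=0
  [2] ...#. => #  t=2,i=4
  [1] ....# => #  t=10,i=5
  [0] ..... => #  t=10,i=2
  bits 10110110010000101010101010110111 = 3057822391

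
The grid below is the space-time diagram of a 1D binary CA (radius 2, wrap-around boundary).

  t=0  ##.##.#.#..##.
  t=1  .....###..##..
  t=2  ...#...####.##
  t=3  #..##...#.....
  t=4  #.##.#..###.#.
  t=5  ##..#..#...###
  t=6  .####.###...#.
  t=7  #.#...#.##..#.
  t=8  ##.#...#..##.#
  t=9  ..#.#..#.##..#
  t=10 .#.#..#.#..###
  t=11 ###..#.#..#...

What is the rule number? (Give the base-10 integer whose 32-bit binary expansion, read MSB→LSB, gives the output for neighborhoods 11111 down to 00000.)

  [31] ##### => .  t=5,i=13
  [30] ####. => .  t=2,i=9
  [29] ###.# => .  t=2,i=10
  [28] ###.. => #  t=1,i=7
  [27] ##.## => .  t=0,i=2
  [26] ##.#. => #  t=0,i=5
  [25] ##..# => #  t=1,i=8
  [24] ##... => #  t=1,i=12
  [23] #.### => #  t=6,i=6
  [22] #.##. => .  t=0,i=0
  [21] #.#.# => #  t=0,i=6
  [20] #.#.. => .  t=0,i=8
  [19] #..## => #  t=0,i=10
  [18] #..#. => #  t=5,i=3
  [17] #...# => .  t=2,i=1
  [16] #.... => #  t=1,i=13
  [15] .#### => #  t=2,i=8
  [14] .###. => .  t=1,i=6
  [13] .##.# => .  t=0,i=1
  [12] .##.. => .  t=1,i=11
  [11] .#.## => #  t=4,i=1
  [10] .#.#. => #  t=0,i=7
  [9] .#..# => .  t=0,i=9
  [8] .#... => #  t=2,i=4
  [7] ..### => .  t=1,i=5
  [6] ..##. => #  t=0,i=11
  [5] ..#.# => .  t=7,i=6
  [4] ..#.. => #  t=2,i=3
  [3] ...## => .  t=1,i=4
  [2] ...#. => .  t=2,i=2
  [1] ....# => #  t=1,i=3
  [0] ..... => .  t=1,i=0
  bits 00010111101011011000110101010010 = 397249874

397249874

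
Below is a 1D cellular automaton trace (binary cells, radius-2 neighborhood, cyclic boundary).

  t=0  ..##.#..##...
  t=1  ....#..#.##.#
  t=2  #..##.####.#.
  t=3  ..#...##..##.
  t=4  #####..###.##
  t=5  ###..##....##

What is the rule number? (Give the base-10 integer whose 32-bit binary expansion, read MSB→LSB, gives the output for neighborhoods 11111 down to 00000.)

  ##### -> #   bit 31 = 1  t=4,i=0
  ####. -> .   bit 30 = 0  t=2,i=8
  ###.# -> .   bit 29 = 0  t=2,i=9
  ###.. -> .   bit 28 = 0  t=4,i=4
  ##.## -> .   bit 27 = 0  t=2,i=5
  ##.#. -> #   bit 26 = 1  t=0,i=4
  ##..# -> #   bit 25 = 1  t=3,i=8
  ##... -> #   bit 24 = 1  t=0,i=10
  #.### -> #   bit 23 = 1  t=2,i=6
  #.##. -> #   bit 22 = 1  t=1,i=9
  #.#.# -> #   bit 21 = 1  t=2,i=11
  #.#.. -> .   bit 20 = 0  t=0,i=5
  #..## -> #   bit 19 = 1  t=0,i=7
  #..#. -> #   bit 18 = 1  t=1,i=6
  #...# -> #   bit 17 = 1  t=3,i=0
  #.... -> .   bit 16 = 0  t=0,i=11
  .#### -> #   bit 15 = 1  t=2,i=7
  .###. -> .   bit 14 = 0  t=4,i=8
  .##.# -> .   bit 13 = 0  t=0,i=3
  .##.. -> #   bit 12 = 1  t=0,i=9
  .#.## -> #   bit 11 = 1  t=1,i=8
  .#.#. -> .   bit 10 = 0  t=2,i=12
  .#..# -> .   bit 9 = 0  t=0,i=6
  .#... -> #   bit 8 = 1  t=1,i=0
  ..### -> .   bit 7 = 0  t=4,i=7
  ..##. -> .   bit 6 = 0  t=0,i=2
  ..#.# -> #   bit 5 = 1  t=1,i=7
  ..#.. -> #   bit 4 = 1  t=1,i=4
  ...## -> .   bit 3 = 0  t=0,i=1
  ...#. -> #   bit 2 = 1  t=1,i=3
  ....# -> .   bit 1 = 0  t=0,i=0
  ..... -> #   bit 0 = 1  t=0,i=12
  bits 10000111111011101001100100110101 = 2280560949

2280560949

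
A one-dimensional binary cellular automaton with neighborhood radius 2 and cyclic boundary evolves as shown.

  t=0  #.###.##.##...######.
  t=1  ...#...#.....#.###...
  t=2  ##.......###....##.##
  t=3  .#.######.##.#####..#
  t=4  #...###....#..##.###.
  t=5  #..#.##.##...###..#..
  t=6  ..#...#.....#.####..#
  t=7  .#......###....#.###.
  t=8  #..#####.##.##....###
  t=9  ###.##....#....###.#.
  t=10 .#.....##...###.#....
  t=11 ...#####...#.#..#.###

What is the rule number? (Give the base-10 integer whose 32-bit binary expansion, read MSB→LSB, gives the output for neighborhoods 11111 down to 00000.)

  nb #####: next=#  (t=0,i=16, bit31=1)
  nb ####.: next=.  (t=0,i=18, bit30=0)
  nb ###.#: next=.  (t=0,i=4, bit29=0)
  nb ###..: next=#  (t=1,i=17, bit28=1)
  nb ##.##: next=.  (t=0,i=5, bit27=0)
  nb ##.#.: next=.  (t=0,i=20, bit26=0)
  nb ##..#: next=#  (t=3,i=18, bit25=1)
  nb ##...: next=.  (t=0,i=11, bit24=0)
  nb #.###: next=.  (t=0,i=2, bit23=0)
  nb #.##.: next=.  (t=0,i=6, bit22=0)
  nb #.#.#: next=.  (t=0,i=0, bit21=0)
  nb #.#..: next=#  (t=4,i=0, bit20=1)
  nb #..##: next=#  (t=4,i=13, bit19=1)
  nb #..#.: next=#  (t=3,i=19, bit18=1)
  nb #...#: next=.  (t=0,i=12, bit17=0)
  nb #....: next=#  (t=1,i=9, bit16=1)
  nb .####: next=#  (t=0,i=15, bit15=1)
  nb .###.: next=#  (t=0,i=3, bit14=1)
  nb .##.#: next=#  (t=0,i=7, bit13=1)
  nb .##..: next=.  (t=0,i=10, bit12=0)
  nb .#.##: next=.  (t=0,i=1, bit11=0)
  nb .#.#.: next=#  (t=3,i=0, bit10=1)
  nb .#..#: next=.  (t=4,i=12, bit9=0)
  nb .#...: next=.  (t=1,i=4, bit8=0)
  nb ..###: next=.  (t=0,i=14, bit7=0)
  nb ..##.: next=#  (t=2,i=16, bit6=1)
  nb ..#.#: next=.  (t=1,i=13, bit5=0)
  nb ..#..: next=.  (t=1,i=3, bit4=0)
  nb ...##: next=#  (t=0,i=13, bit3=1)
  nb ...#.: next=.  (t=1,i=2, bit2=0)
  nb ....#: next=#  (t=1,i=1, bit1=1)
  nb .....: next=#  (t=1,i=0, bit0=1)
  bits 10010010000111011110010001001011 = 2451432523

2451432523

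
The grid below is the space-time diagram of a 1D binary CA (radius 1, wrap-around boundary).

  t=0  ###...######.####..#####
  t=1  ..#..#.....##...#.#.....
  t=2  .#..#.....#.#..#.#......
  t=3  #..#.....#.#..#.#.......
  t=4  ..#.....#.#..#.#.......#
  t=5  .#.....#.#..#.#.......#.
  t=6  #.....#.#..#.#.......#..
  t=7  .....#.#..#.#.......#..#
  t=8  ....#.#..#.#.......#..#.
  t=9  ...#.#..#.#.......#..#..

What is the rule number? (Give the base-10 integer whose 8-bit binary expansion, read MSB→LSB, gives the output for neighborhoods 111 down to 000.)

  nb ###: next=.  (t=0,i=0, bit7=0)
  nb ##.: next=#  (t=0,i=2, bit6=1)
  nb #.#: next=#  (t=0,i=12, bit5=1)
  nb #..: next=.  (t=0,i=3, bit4=0)
  nb .##: next=.  (t=0,i=6, bit3=0)
  nb .#.: next=.  (t=1,i=2, bit2=0)
  nb ..#: next=#  (t=0,i=5, bit1=1)
  nb ...: next=.  (t=0,i=4, bit0=0)
  bits 01100010 = 98

98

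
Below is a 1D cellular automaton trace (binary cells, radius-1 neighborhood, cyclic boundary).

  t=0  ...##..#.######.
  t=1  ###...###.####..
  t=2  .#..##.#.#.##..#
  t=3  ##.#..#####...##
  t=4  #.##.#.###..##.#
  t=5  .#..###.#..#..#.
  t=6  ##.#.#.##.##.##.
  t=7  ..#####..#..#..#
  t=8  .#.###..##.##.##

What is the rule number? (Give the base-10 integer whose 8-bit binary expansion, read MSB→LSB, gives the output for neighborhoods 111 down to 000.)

  ###|#  b7=1 t=0,i=10
  ##.|.  b6=0 t=0,i=4
  #.#|#  b5=1 t=0,i=8
  #..|.  b4=0 t=0,i=5
  .##|.  b3=0 t=0,i=3
  .#.|#  b2=1 t=0,i=7
  ..#|#  b1=1 t=0,i=2
  ...|#  b0=1 t=0,i=0
  bits 10100111 = 167

167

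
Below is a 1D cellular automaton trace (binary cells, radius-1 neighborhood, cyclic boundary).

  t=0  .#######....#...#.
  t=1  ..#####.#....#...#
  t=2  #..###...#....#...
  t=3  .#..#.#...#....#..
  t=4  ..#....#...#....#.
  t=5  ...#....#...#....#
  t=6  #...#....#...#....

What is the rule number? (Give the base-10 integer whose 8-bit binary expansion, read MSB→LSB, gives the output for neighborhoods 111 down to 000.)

144

  nb ###: next=#  (t=0,i=2, bit7=1)
  nb ##.: next=.  (t=0,i=7, bit6=0)
  nb #.#: next=.  (t=1,i=7, bit5=0)
  nb #..: next=#  (t=0,i=8, bit4=1)
  nb .##: next=.  (t=0,i=1, bit3=0)
  nb .#.: next=.  (t=0,i=12, bit2=0)
  nb ..#: next=.  (t=0,i=0, bit1=0)
  nb ...: next=.  (t=0,i=9, bit0=0)
  bits 10010000 = 144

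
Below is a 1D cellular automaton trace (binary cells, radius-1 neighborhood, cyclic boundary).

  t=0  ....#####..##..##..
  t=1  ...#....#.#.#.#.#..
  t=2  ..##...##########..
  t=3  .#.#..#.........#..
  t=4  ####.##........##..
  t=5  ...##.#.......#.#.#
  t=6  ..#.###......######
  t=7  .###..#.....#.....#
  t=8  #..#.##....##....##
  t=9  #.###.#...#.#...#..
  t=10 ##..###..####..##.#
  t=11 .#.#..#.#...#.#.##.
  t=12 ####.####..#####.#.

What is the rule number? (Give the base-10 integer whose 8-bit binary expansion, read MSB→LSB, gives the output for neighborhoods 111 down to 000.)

102

  nb ###: next=.  (t=0,i=5, bit7=0)
  nb ##.: next=#  (t=0,i=8, bit6=1)
  nb #.#: next=#  (t=1,i=9, bit5=1)
  nb #..: next=.  (t=0,i=9, bit4=0)
  nb .##: next=.  (t=0,i=4, bit3=0)
  nb .#.: next=#  (t=1,i=3, bit2=1)
  nb ..#: next=#  (t=0,i=3, bit1=1)
  nb ...: next=.  (t=0,i=0, bit0=0)
  bits 01100110 = 102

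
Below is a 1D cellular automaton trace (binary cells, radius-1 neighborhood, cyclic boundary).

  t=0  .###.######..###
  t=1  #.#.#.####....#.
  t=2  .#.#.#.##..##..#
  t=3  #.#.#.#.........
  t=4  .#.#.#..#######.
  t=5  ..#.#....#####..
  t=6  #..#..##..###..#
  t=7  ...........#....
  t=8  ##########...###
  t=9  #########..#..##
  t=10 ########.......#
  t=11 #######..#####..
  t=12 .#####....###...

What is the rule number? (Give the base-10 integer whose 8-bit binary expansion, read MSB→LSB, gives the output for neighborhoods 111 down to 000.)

  ###|#  b7=1 t=0,i=2
  ##.|.  b6=0 t=0,i=3
  #.#|#  b5=1 t=0,i=0
  #..|.  b4=0 t=0,i=11
  .##|.  b3=0 t=0,i=1
  .#.|.  b2=0 t=1,i=0
  ..#|.  b1=0 t=0,i=12
  ...|#  b0=1 t=1,i=11
  bits 10100001 = 161

161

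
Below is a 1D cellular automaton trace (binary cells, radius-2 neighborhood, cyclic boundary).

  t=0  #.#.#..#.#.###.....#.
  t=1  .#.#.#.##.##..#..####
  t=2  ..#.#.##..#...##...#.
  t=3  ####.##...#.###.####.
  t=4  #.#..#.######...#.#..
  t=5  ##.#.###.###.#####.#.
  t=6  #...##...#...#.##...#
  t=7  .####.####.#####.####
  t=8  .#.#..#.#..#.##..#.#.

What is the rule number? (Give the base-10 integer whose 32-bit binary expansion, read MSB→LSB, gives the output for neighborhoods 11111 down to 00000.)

3250720382

  ##### -> #   bit 31 = 1  t=4,i=9
  ####. -> #   bit 30 = 1  t=1,i=19
  ###.# -> .   bit 29 = 0  t=1,i=20
  ###.. -> .   bit 28 = 0  t=0,i=13
  ##.## -> .   bit 27 = 0  t=1,i=9
  ##.#. -> .   bit 26 = 0  t=1,i=0
  ##..# -> .   bit 25 = 0  t=1,i=12
  ##... -> #   bit 24 = 1  t=0,i=14
  #.### -> #   bit 23 = 1  t=0,i=11
  #.##. -> #   bit 22 = 1  t=1,i=7
  #.#.# -> .   bit 21 = 0  t=0,i=0
  #.#.. -> .   bit 20 = 0  t=0,i=4
  #..## -> .   bit 19 = 0  t=1,i=16
  #..#. -> .   bit 18 = 0  t=0,i=6
  #...# -> #   bit 17 = 1  t=2,i=0
  #.... -> .   bit 16 = 0  t=0,i=15
  .#### -> .   bit 15 = 0  t=1,i=18
  .###. -> .   bit 14 = 0  t=0,i=12
  .##.# -> .   bit 13 = 0  t=1,i=8
  .##.. -> .   bit 12 = 0  t=1,i=11
  .#.## -> #   bit 11 = 1  t=0,i=10
  .#.#. -> #   bit 10 = 1  t=0,i=1
  .#..# -> #   bit 9 = 1  t=0,i=5
  .#... -> .   bit 8 = 0  t=2,i=11
  ..### -> .   bit 7 = 0  t=1,i=17
  ..##. -> #   bit 6 = 1  t=2,i=14
  ..#.# -> #   bit 5 = 1  t=0,i=7
  ..#.. -> #   bit 4 = 1  t=1,i=14
  ...## -> #   bit 3 = 1  t=2,i=13
  ...#. -> #   bit 2 = 1  t=0,i=18
  ....# -> #   bit 1 = 1  t=0,i=17
  ..... -> .   bit 0 = 0  t=0,i=16
  bits 11000001110000100000111001111110 = 3250720382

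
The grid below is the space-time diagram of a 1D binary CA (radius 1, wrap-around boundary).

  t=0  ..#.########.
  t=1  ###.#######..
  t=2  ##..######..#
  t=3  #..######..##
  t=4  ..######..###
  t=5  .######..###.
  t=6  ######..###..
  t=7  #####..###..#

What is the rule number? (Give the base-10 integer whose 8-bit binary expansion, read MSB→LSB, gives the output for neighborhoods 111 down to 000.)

  ###|#  b7=1 t=0,i=5
  ##.|.  b6=0 t=0,i=11
  #.#|.  b5=0 t=0,i=3
  #..|.  b4=0 t=0,i=12
  .##|#  b3=1 t=0,i=4
  .#.|#  b2=1 t=0,i=2
  ..#|#  b1=1 t=0,i=1
  ...|#  b0=1 t=0,i=0
  bits 10001111 = 143

143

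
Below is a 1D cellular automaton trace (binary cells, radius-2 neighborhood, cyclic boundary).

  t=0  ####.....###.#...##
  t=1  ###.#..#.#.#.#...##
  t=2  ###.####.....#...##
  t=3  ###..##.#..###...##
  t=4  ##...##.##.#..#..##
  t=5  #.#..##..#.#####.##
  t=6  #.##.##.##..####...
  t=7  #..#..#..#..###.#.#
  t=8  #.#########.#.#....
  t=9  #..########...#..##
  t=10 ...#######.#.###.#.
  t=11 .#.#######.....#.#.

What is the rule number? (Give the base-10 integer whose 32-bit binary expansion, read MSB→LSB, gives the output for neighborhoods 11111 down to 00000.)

3776230134

  ##### -> #   bit 31 = 1  t=0,i=0
  ####. -> #   bit 30 = 1  t=0,i=2
  ###.# -> #   bit 29 = 1  t=0,i=11
  ###.. -> .   bit 28 = 0  t=0,i=3
  ##.## -> .   bit 27 = 0  t=2,i=3
  ##.#. -> .   bit 26 = 0  t=0,i=12
  ##..# -> .   bit 25 = 0  t=3,i=3
  ##... -> #   bit 24 = 1  t=0,i=4
  #.### -> .   bit 23 = 0  t=2,i=4
  #.##. -> .   bit 22 = 0  t=4,i=8
  #.#.# -> .   bit 21 = 0  t=1,i=9
  #.#.. -> #   bit 20 = 1  t=0,i=13
  #..## -> .   bit 19 = 0  t=3,i=4
  #..#. -> #   bit 18 = 1  t=1,i=6
  #...# -> .   bit 17 = 0  t=0,i=15
  #.... -> .   bit 16 = 0  t=0,i=5
  .#### -> #   bit 15 = 1  t=0,i=18
  .###. -> .   bit 14 = 0  t=0,i=10
  .##.# -> #   bit 13 = 1  t=3,i=6
  .##.. -> #   bit 12 = 1  t=5,i=6
  .#.## -> .   bit 11 = 0  t=5,i=10
  .#.#. -> .   bit 10 = 0  t=1,i=8
  .#..# -> #   bit 9 = 1  t=1,i=5
  .#... -> .   bit 8 = 0  t=0,i=14
  ..### -> #   bit 7 = 1  t=0,i=9
  ..##. -> #   bit 6 = 1  t=3,i=5
  ..#.# -> #   bit 5 = 1  t=1,i=7
  ..#.. -> #   bit 4 = 1  t=2,i=13
  ...## -> .   bit 3 = 0  t=0,i=8
  ...#. -> #   bit 2 = 1  t=2,i=12
  ....# -> #   bit 1 = 1  t=0,i=7
  ..... -> .   bit 0 = 0  t=0,i=6
  bits 11100001000101001011001011110110 = 3776230134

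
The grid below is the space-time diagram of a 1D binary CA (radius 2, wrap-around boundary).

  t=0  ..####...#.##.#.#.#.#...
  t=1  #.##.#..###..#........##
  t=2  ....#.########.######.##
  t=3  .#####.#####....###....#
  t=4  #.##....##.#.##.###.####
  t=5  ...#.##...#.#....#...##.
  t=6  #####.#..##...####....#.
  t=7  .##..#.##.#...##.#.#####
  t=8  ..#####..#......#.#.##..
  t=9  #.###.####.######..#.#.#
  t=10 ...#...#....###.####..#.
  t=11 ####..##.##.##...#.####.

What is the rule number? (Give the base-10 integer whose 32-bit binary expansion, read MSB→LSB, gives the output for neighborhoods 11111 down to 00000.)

2517490359

  #####|#  b31=1 t=2,i=8
  ####.|.  b30=0 t=0,i=4
  ###.#|.  b29=0 t=1,i=0
  ###..|#  b28=1 t=0,i=5
  ##.##|.  b27=0 t=1,i=1
  ##.#.|#  b26=1 t=0,i=13
  ##..#|#  b25=1 t=1,i=11
  ##...|.  b24=0 t=0,i=6
  #.###|.  b23=0 t=2,i=6
  #.##.|.  b22=0 t=0,i=11
  #.#.#|.  b21=0 t=0,i=14
  #.#..|.  b20=0 t=0,i=20
  #..##|#  b19=1 t=1,i=7
  #..#.|#  b18=1 t=1,i=12
  #...#|.  b17=0 t=0,i=7
  #....|#  b16=1 t=0,i=22
  .####|#  b15=1 t=0,i=3
  .###.|#  b14=1 t=1,i=9
  .##.#|.  b13=0 t=0,i=12
  .##..|#  b12=1 t=2,i=23
  .#.##|#  b11=1 t=0,i=10
  .#.#.|.  b10=0 t=0,i=15
  .#..#|#  b9=1 t=1,i=6
  .#...|.  b8=0 t=0,i=21
  ..###|#  b7=1 t=0,i=2
  ..##.|.  b6=0 t=4,i=8
  ..#.#|#  b5=1 t=0,i=9
  ..#..|#  b4=1 t=1,i=13
  ...##|.  b3=0 t=0,i=1
  ...#.|#  b2=1 t=0,i=8
  ....#|#  b1=1 t=0,i=0
  .....|#  b0=1 t=0,i=23
  bits 10010110000011011101101010110111 = 2517490359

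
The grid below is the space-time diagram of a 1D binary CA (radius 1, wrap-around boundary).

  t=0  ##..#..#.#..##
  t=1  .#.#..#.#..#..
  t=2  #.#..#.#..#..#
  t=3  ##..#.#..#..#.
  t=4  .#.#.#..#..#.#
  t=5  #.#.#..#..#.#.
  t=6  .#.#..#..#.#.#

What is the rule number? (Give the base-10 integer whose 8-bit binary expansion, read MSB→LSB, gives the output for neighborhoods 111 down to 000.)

  ### -> .   bit 7 = 0  t=0,i=0
  ##. -> #   bit 6 = 1  t=0,i=1
  #.# -> #   bit 5 = 1  t=0,i=8
  #.. -> .   bit 4 = 0  t=0,i=2
  .## -> .   bit 3 = 0  t=0,i=12
  .#. -> .   bit 2 = 0  t=0,i=4
  ..# -> #   bit 1 = 1  t=0,i=3
  ... -> #   bit 0 = 1  t=1,i=13
  bits 01100011 = 99

99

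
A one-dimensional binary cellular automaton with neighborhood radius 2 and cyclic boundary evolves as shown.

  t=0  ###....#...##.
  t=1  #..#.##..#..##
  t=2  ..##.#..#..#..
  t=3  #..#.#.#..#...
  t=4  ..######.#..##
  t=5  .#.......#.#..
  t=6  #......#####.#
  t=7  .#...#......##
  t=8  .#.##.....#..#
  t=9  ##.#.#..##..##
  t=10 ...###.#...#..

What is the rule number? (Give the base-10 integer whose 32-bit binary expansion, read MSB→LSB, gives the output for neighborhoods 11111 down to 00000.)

  [31] ##### => .  t=4,i=4
  [30] ####. => .  t=4,i=6
  [29] ###.# => .  t=4,i=7
  [28] ###.. => .  t=0,i=2
  [27] ##.## => #  t=0,i=13
  [26] ##.#. => .  t=2,i=4
  [25] ##..# => .  t=1,i=1
  [24] ##... => #  t=0,i=3
  [23] #.### => #  t=0,i=0
  [22] #.##. => #  t=1,i=5
  [21] #.#.# => #  t=3,i=5
  [20] #.#.. => #  t=2,i=5
  [19] #..## => #  t=1,i=11
  [18] #..#. => #  t=1,i=2
  [17] #...# => #  t=0,i=9
  [16] #.... => .  t=0,i=4
  [15] .#### => .  t=4,i=3
  [14] .###. => .  t=0,i=1
  [13] .##.# => #  t=0,i=12
  [12] .##.. => .  t=1,i=6
  [11] .#.## => .  t=1,i=4
  [10] .#.#. => #  t=3,i=4
  [9] .#..# => .  t=1,i=10
  [8] .#... => .  t=0,i=8
  [7] ..### => .  t=1,i=12
  [6] ..##. => .  t=0,i=11
  [5] ..#.# => #  t=1,i=3
  [4] ..#.. => .  t=0,i=7
  [3] ...## => .  t=0,i=10
  [2] ...#. => #  t=0,i=6
  [1] ....# => #  t=0,i=5
  [0] ..... => .  t=5,i=4
  bits 00001001111111100010010000100110 = 167650342

167650342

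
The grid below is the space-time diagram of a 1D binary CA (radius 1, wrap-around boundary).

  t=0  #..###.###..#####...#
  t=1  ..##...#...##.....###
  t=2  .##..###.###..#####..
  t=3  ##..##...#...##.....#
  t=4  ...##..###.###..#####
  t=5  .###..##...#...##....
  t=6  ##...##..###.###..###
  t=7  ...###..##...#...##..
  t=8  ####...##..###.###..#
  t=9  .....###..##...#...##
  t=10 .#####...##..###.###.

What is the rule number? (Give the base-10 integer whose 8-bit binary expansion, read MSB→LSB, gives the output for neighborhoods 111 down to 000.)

  ### -> .   bit 7 = 0  t=0,i=4
  ##. -> .   bit 6 = 0  t=0,i=0
  #.# -> .   bit 5 = 0  t=0,i=6
  #.. -> .   bit 4 = 0  t=0,i=1
  .## -> #   bit 3 = 1  t=0,i=3
  .#. -> #   bit 2 = 1  t=1,i=7
  ..# -> #   bit 1 = 1  t=0,i=2
  ... -> #   bit 0 = 1  t=0,i=18
  bits 00001111 = 15

15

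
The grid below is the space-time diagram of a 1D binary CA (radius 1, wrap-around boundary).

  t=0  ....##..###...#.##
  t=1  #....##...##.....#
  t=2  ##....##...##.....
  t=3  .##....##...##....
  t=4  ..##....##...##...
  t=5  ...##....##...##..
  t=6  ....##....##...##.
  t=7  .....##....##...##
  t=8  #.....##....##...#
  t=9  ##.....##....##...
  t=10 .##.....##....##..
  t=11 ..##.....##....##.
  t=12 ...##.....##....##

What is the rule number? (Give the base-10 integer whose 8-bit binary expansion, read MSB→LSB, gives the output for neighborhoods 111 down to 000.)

  [7] ### => .  t=0,i=9
  [6] ##. => #  t=0,i=5
  [5] #.# => .  t=0,i=15
  [4] #.. => #  t=0,i=0
  [3] .## => .  t=0,i=4
  [2] .#. => .  t=0,i=14
  [1] ..# => .  t=0,i=3
  [0] ... => .  t=0,i=1
  bits 01010000 = 80

80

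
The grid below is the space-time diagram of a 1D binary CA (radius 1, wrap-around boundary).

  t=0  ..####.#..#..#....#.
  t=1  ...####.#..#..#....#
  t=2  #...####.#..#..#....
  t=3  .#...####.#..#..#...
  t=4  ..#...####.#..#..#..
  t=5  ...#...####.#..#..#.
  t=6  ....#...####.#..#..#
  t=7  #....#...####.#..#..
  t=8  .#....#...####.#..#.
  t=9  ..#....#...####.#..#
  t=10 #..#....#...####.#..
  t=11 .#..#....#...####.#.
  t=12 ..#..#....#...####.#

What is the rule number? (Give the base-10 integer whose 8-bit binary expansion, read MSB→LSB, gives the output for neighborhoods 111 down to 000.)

  [7] ### => #  t=0,i=3
  [6] ##. => #  t=0,i=5
  [5] #.# => #  t=0,i=6
  [4] #.. => #  t=0,i=8
  [3] .## => .  t=0,i=2
  [2] .#. => .  t=0,i=7
  [1] ..# => .  t=0,i=1
  [0] ... => .  t=0,i=0
  bits 11110000 = 240

240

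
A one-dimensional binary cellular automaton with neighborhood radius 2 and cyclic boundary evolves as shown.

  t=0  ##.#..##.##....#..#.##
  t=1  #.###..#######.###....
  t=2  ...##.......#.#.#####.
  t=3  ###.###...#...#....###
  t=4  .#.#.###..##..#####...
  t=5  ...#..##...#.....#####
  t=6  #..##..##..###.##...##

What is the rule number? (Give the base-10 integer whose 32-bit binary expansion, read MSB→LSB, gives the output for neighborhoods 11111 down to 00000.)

1567978266

  #####|.  b31=0 t=1,i=9
  ####.|#  b30=1 t=0,i=0
  ###.#|.  b29=0 t=0,i=1
  ###..|#  b28=1 t=1,i=4
  ##.##|#  b27=1 t=0,i=8
  ##.#.|#  b26=1 t=0,i=2
  ##..#|.  b25=0 t=1,i=5
  ##...|#  b24=1 t=0,i=11
  #.###|.  b23=0 t=0,i=20
  #.##.|#  b22=1 t=0,i=9
  #.#.#|#  b21=1 t=2,i=14
  #.#..|#  b20=1 t=0,i=3
  #..##|.  b19=0 t=0,i=5
  #..#.|#  b18=1 t=0,i=17
  #...#|.  b17=0 t=3,i=8
  #....|#  b16=1 t=0,i=12
  .####|.  b15=0 t=0,i=21
  .###.|#  b14=1 t=1,i=3
  .##.#|#  b13=1 t=0,i=7
  .##..|#  b12=1 t=0,i=10
  .#.##|.  b11=0 t=0,i=19
  .#.#.|.  b10=0 t=2,i=13
  .#..#|#  b9=1 t=0,i=4
  .#...|#  b8=1 t=3,i=11
  ..###|.  b7=0 t=1,i=7
  ..##.|.  b6=0 t=0,i=6
  ..#.#|.  b5=0 t=0,i=18
  ..#..|#  b4=1 t=0,i=15
  ...##|#  b3=1 t=2,i=2
  ...#.|.  b2=0 t=0,i=14
  ....#|#  b1=1 t=0,i=13
  .....|.  b0=0 t=2,i=7
  bits 01011101011101010111001100011010 = 1567978266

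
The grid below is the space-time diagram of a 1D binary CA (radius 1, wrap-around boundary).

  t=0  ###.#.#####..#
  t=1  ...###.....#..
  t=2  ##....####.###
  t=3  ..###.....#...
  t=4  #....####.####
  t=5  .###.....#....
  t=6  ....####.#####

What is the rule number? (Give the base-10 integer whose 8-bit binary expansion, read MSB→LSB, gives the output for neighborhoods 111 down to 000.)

53

  ### -> .   bit 7 = 0  t=0,i=0
  ##. -> .   bit 6 = 0  t=0,i=2
  #.# -> #   bit 5 = 1  t=0,i=3
  #.. -> #   bit 4 = 1  t=0,i=11
  .## -> .   bit 3 = 0  t=0,i=6
  .#. -> #   bit 2 = 1  t=0,i=4
  ..# -> .   bit 1 = 0  t=0,i=12
  ... -> #   bit 0 = 1  t=1,i=0
  bits 00110101 = 53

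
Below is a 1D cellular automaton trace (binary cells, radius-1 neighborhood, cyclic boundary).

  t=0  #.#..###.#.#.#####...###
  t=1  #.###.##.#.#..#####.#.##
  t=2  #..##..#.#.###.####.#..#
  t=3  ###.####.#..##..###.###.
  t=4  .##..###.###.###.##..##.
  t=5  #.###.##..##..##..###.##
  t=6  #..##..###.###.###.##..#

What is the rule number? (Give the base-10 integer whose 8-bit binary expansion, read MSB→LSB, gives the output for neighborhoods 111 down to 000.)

214

  ### -> #   bit 7 = 1  t=0,i=6
  ##. -> #   bit 6 = 1  t=0,i=0
  #.# -> .   bit 5 = 0  t=0,i=1
  #.. -> #   bit 4 = 1  t=0,i=3
  .## -> .   bit 3 = 0  t=0,i=5
  .#. -> #   bit 2 = 1  t=0,i=2
  ..# -> #   bit 1 = 1  t=0,i=4
  ... -> .   bit 0 = 0  t=0,i=19
  bits 11010110 = 214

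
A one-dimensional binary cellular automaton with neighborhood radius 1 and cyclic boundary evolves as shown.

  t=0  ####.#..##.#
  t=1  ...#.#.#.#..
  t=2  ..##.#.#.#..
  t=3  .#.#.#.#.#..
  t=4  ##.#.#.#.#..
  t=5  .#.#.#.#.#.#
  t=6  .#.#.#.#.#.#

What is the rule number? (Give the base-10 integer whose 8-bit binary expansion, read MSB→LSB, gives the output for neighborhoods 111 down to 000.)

  nb ###: next=.  (t=0,i=0, bit7=0)
  nb ##.: next=#  (t=0,i=3, bit6=1)
  nb #.#: next=.  (t=0,i=4, bit5=0)
  nb #..: next=.  (t=0,i=6, bit4=0)
  nb .##: next=.  (t=0,i=8, bit3=0)
  nb .#.: next=#  (t=0,i=5, bit2=1)
  nb ..#: next=#  (t=0,i=7, bit1=1)
  nb ...: next=.  (t=1,i=0, bit0=0)
  bits 01000110 = 70

70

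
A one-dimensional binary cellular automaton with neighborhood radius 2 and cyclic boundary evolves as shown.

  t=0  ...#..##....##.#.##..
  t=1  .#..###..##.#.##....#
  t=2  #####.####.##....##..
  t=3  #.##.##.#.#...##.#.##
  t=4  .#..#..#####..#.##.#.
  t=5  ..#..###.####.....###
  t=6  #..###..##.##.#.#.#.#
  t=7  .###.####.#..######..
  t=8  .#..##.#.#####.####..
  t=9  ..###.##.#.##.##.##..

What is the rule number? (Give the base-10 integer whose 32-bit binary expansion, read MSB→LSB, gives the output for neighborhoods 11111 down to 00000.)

  nb #####: next=#  (t=2,i=2, bit31=1)
  nb ####.: next=#  (t=2,i=3, bit30=1)
  nb ###.#: next=.  (t=2,i=4, bit29=0)
  nb ###..: next=#  (t=1,i=6, bit28=1)
  nb ##.##: next=#  (t=2,i=5, bit27=1)
  nb ##.#.: next=#  (t=0,i=14, bit26=1)
  nb ##..#: next=#  (t=1,i=7, bit25=1)
  nb ##...: next=.  (t=0,i=8, bit24=0)
  nb #.###: next=#  (t=2,i=6, bit23=1)
  nb #.##.: next=.  (t=0,i=17, bit22=0)
  nb #.#.#: next=#  (t=0,i=15, bit21=1)
  nb #.#..: next=#  (t=1,i=1, bit20=1)
  nb #..##: next=#  (t=0,i=5, bit19=1)
  nb #..#.: next=.  (t=4,i=0, bit18=0)
  nb #...#: next=.  (t=3,i=12, bit17=0)
  nb #....: next=#  (t=0,i=9, bit16=1)
  nb .####: next=.  (t=2,i=1, bit15=0)
  nb .###.: next=.  (t=1,i=5, bit14=0)
  nb .##.#: next=.  (t=0,i=13, bit13=0)
  nb .##..: next=.  (t=0,i=7, bit12=0)
  nb .#.##: next=.  (t=0,i=16, bit11=0)
  nb .#.#.: next=#  (t=1,i=0, bit10=1)
  nb .#..#: next=#  (t=0,i=4, bit9=1)
  nb .#...: next=#  (t=3,i=11, bit8=1)
  nb ..###: next=#  (t=1,i=4, bit7=1)
  nb ..##.: next=#  (t=0,i=6, bit6=1)
  nb ..#.#: next=.  (t=1,i=20, bit5=0)
  nb ..#..: next=.  (t=0,i=3, bit4=0)
  nb ...##: next=.  (t=0,i=11, bit3=0)
  nb ...#.: next=.  (t=0,i=2, bit2=0)
  nb ....#: next=#  (t=0,i=1, bit1=1)
  nb .....: next=.  (t=0,i=0, bit0=0)
  bits 11011110101110010000011111000010 = 3736668098

3736668098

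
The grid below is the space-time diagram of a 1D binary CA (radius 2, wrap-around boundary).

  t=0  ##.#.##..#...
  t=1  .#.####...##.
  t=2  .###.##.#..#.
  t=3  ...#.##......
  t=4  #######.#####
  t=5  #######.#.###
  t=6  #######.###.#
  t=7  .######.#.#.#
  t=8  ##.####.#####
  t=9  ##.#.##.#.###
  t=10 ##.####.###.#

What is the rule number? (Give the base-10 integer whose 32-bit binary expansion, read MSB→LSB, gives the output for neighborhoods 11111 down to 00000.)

  [31] ##### => #  t=4,i=0
  [30] ####. => #  t=1,i=5
  [29] ###.# => #  t=2,i=3
  [28] ###.. => #  t=1,i=6
  [27] ##.## => .  t=2,i=4
  [26] ##.#. => .  t=0,i=2
  [25] ##..# => .  t=0,i=7
  [24] ##... => .  t=1,i=7
  [23] #.### => #  t=1,i=3
  [22] #.##. => #  t=0,i=5
  [21] #.#.# => #  t=0,i=3
  [20] #.#.. => .  t=2,i=8
  [19] #..## => .  t=2,i=0
  [18] #..#. => .  t=0,i=8
  [17] #...# => #  t=0,i=11
  [16] #.... => #  t=3,i=8
  [15] .#### => .  t=1,i=4
  [14] .###. => .  t=2,i=2
  [13] .##.# => #  t=0,i=1
  [12] .##.. => #  t=0,i=6
  [11] .#.## => #  t=0,i=4
  [10] .#.#. => #  t=7,i=9
  [9] .#..# => .  t=2,i=9
  [8] .#... => #  t=0,i=10
  [7] ..### => .  t=2,i=1
  [6] ..##. => .  t=0,i=0
  [5] ..#.# => #  t=1,i=1
  [4] ..#.. => .  t=0,i=9
  [3] ...## => .  t=0,i=12
  [2] ...#. => #  t=3,i=2
  [1] ....# => #  t=3,i=1
  [0] ..... => #  t=3,i=0
  bits 11110000111000110011110100100111 = 4041424167

4041424167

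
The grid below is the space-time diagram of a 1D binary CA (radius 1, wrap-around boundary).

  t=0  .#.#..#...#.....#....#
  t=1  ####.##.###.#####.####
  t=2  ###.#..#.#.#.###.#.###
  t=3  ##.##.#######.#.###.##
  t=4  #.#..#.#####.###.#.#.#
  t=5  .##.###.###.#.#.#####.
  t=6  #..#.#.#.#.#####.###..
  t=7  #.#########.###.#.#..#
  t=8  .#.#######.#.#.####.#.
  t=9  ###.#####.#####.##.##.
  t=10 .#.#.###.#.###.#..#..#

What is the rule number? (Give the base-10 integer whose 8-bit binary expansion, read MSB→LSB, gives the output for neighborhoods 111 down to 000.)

  [7] ### => #  t=1,i=0
  [6] ##. => .  t=1,i=3
  [5] #.# => #  t=0,i=0
  [4] #.. => .  t=0,i=4
  [3] .## => .  t=1,i=5
  [2] .#. => #  t=0,i=1
  [1] ..# => #  t=0,i=5
  [0] ... => #  t=0,i=8
  bits 10100111 = 167

167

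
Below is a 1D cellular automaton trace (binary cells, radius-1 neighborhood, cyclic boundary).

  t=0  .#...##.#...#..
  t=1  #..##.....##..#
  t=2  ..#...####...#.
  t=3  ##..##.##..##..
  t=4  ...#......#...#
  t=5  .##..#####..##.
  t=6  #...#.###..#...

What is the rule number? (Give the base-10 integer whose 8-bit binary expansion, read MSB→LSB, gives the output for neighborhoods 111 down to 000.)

131

  ###|#  b7=1 t=2,i=7
  ##.|.  b6=0 t=0,i=6
  #.#|.  b5=0 t=0,i=7
  #..|.  b4=0 t=0,i=2
  .##|.  b3=0 t=0,i=5
  .#.|.  b2=0 t=0,i=1
  ..#|#  b1=1 t=0,i=0
  ...|#  b0=1 t=0,i=3
  bits 10000011 = 131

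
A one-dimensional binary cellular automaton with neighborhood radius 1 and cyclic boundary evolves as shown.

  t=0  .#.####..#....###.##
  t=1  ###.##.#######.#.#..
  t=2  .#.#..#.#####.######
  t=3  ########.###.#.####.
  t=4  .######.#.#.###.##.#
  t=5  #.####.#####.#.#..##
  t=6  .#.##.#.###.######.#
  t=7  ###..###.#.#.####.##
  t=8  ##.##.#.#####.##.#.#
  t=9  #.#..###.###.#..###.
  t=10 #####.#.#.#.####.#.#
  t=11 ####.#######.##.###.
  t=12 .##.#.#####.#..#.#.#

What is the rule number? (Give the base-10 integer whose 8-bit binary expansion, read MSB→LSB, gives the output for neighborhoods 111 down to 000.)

  ###|#  b7=1 t=0,i=4
  ##.|.  b6=0 t=0,i=6
  #.#|#  b5=1 t=0,i=0
  #..|#  b4=1 t=0,i=7
  .##|.  b3=0 t=0,i=3
  .#.|#  b2=1 t=0,i=1
  ..#|#  b1=1 t=0,i=8
  ...|#  b0=1 t=0,i=11
  bits 10110111 = 183

183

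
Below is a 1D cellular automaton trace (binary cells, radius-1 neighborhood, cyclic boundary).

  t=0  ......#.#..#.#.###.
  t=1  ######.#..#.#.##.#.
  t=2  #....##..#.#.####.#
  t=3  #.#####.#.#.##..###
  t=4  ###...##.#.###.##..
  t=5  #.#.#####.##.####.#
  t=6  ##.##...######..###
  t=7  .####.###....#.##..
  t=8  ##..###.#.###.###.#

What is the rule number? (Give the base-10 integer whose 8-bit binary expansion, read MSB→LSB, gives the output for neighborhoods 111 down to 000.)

107

  [7] ### => .  t=0,i=16
  [6] ##. => #  t=0,i=17
  [5] #.# => #  t=0,i=7
  [4] #.. => .  t=0,i=9
  [3] .## => #  t=0,i=15
  [2] .#. => .  t=0,i=6
  [1] ..# => #  t=0,i=5
  [0] ... => #  t=0,i=0
  bits 01101011 = 107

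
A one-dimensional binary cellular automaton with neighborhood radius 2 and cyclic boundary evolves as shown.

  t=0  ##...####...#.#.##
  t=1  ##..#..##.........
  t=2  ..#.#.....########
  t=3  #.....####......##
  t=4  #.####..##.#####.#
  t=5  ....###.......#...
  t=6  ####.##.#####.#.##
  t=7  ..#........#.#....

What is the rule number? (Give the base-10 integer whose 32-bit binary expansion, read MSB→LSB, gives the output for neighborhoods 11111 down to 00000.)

1442922523

  [31] ##### => .  t=2,i=12
  [30] ####. => #  t=0,i=0
  [29] ###.# => .  t=4,i=15
  [28] ###.. => #  t=0,i=1
  [27] ##.## => .  t=4,i=1
  [26] ##.#. => #  t=6,i=13
  [25] ##..# => #  t=1,i=2
  [24] ##... => .  t=0,i=2
  [23] #.### => .  t=0,i=16
  [22] #.##. => .  t=4,i=17
  [21] #.#.# => .  t=0,i=14
  [20] #.#.. => .  t=2,i=4
  [19] #..## => .  t=1,i=6
  [18] #..#. => .  t=1,i=3
  [17] #...# => .  t=0,i=3
  [16] #.... => #  t=1,i=10
  [15] .#### => .  t=0,i=6
  [14] .###. => #  t=3,i=17
  [13] .##.# => .  t=4,i=0
  [12] .##.. => .  t=1,i=1
  [11] .#.## => .  t=0,i=15
  [10] .#.#. => .  t=0,i=13
  [9] .#..# => .  t=1,i=5
  [8] .#... => .  t=2,i=5
  [7] ..### => .  t=0,i=5
  [6] ..##. => .  t=1,i=0
  [5] ..#.# => .  t=0,i=12
  [4] ..#.. => #  t=1,i=4
  [3] ...## => #  t=0,i=4
  [2] ...#. => .  t=0,i=11
  [1] ....# => #  t=1,i=16
  [0] ..... => #  t=1,i=11
  bits 01010110000000010100000000011011 = 1442922523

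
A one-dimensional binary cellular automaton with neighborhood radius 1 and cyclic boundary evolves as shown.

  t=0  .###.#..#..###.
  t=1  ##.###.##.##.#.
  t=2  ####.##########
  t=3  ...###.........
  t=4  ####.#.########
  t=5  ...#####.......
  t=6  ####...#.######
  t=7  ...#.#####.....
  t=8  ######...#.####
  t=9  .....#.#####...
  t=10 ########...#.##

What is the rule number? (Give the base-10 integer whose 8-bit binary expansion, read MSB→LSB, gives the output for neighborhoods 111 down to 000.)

  nb ###: next=.  (t=0,i=2, bit7=0)
  nb ##.: next=#  (t=0,i=3, bit6=1)
  nb #.#: next=#  (t=0,i=4, bit5=1)
  nb #..: next=.  (t=0,i=6, bit4=0)
  nb .##: next=#  (t=0,i=1, bit3=1)
  nb .#.: next=#  (t=0,i=5, bit2=1)
  nb ..#: next=#  (t=0,i=0, bit1=1)
  nb ...: next=#  (t=3,i=0, bit0=1)
  bits 01101111 = 111

111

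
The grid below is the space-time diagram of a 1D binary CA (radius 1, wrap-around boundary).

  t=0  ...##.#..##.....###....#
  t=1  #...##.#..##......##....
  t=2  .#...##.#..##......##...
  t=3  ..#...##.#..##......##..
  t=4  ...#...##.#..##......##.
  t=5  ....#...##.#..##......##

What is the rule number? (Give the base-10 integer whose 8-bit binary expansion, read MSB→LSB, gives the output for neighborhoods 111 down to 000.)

  nb ###: next=.  (t=0,i=17, bit7=0)
  nb ##.: next=#  (t=0,i=4, bit6=1)
  nb #.#: next=#  (t=0,i=5, bit5=1)
  nb #..: next=#  (t=0,i=0, bit4=1)
  nb .##: next=.  (t=0,i=3, bit3=0)
  nb .#.: next=.  (t=0,i=6, bit2=0)
  nb ..#: next=.  (t=0,i=2, bit1=0)
  nb ...: next=.  (t=0,i=1, bit0=0)
  bits 01110000 = 112

112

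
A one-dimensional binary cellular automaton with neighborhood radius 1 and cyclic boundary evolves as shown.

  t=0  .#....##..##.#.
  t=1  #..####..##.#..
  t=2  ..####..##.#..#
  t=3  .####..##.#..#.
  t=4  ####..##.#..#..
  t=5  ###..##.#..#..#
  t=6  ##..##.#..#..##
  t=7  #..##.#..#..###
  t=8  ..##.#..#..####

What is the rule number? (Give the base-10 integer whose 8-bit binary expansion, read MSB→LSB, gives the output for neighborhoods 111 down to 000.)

  ###|#  b7=1 t=1,i=4
  ##.|.  b6=0 t=0,i=7
  #.#|#  b5=1 t=0,i=12
  #..|.  b4=0 t=0,i=2
  .##|#  b3=1 t=0,i=6
  .#.|.  b2=0 t=0,i=1
  ..#|#  b1=1 t=0,i=0
  ...|#  b0=1 t=0,i=3
  bits 10101011 = 171

171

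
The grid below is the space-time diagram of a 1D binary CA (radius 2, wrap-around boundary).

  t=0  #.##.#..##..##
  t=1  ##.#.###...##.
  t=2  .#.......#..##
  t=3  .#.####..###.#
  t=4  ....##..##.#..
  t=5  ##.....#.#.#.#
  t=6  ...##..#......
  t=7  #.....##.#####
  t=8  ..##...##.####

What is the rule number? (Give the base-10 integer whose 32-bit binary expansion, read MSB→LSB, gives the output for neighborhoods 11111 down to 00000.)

3894387377

  #####|#  b31=1 t=7,i=11
  ####.|#  b30=1 t=3,i=5
  ###.#|#  b29=1 t=0,i=0
  ###..|.  b28=0 t=1,i=7
  ##.##|#  b27=1 t=0,i=1
  ##.#.|.  b26=0 t=0,i=4
  ##..#|.  b25=0 t=0,i=10
  ##...|.  b24=0 t=1,i=8
  #.###|.  b23=0 t=1,i=5
  #.##.|.  b22=0 t=0,i=2
  #.#.#|.  b21=0 t=1,i=3
  #.#..|#  b20=1 t=0,i=5
  #..##|#  b19=1 t=0,i=7
  #..#.|#  b18=1 t=6,i=6
  #...#|#  b17=1 t=1,i=9
  #....|#  b16=1 t=2,i=3
  .####|#  b15=1 t=3,i=4
  .###.|.  b14=0 t=0,i=13
  .##.#|#  b13=1 t=0,i=3
  .##..|.  b12=0 t=0,i=9
  .#.##|.  b11=0 t=1,i=4
  .#.#.|.  b10=0 t=3,i=0
  .#..#|#  b9=1 t=0,i=6
  .#...|.  b8=0 t=2,i=2
  ..###|#  b7=1 t=0,i=12
  ..##.|.  b6=0 t=0,i=8
  ..#.#|#  b5=1 t=5,i=7
  ..#..|#  b4=1 t=2,i=9
  ...##|.  b3=0 t=1,i=10
  ...#.|.  b2=0 t=2,i=8
  ....#|.  b1=0 t=2,i=7
  .....|#  b0=1 t=2,i=4
  bits 11101000000111111010001010110001 = 3894387377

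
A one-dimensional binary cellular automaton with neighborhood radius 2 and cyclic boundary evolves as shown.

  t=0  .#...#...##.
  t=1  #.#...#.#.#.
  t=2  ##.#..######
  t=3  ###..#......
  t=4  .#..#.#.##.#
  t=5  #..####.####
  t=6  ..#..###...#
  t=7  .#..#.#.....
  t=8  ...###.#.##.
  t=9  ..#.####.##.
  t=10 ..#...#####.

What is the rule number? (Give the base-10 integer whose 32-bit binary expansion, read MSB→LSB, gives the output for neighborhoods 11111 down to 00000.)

1819047209

  [31] ##### => .  t=2,i=8
  [30] ####. => #  t=2,i=0
  [29] ###.# => #  t=2,i=1
  [28] ###.. => .  t=3,i=2
  [27] ##.## => #  t=5,i=7
  [26] ##.#. => #  t=2,i=2
  [25] ##..# => .  t=0,i=11
  [24] ##... => .  t=6,i=8
  [23] #.### => .  t=5,i=8
  [22] #.##. => #  t=4,i=8
  [21] #.#.# => #  t=1,i=0
  [20] #.#.. => .  t=1,i=2
  [19] #..## => #  t=2,i=5
  [18] #..#. => #  t=0,i=0
  [17] #...# => .  t=0,i=3
  [16] #.... => .  t=3,i=7
  [15] .#### => .  t=2,i=7
  [14] .###. => #  t=3,i=1
  [13] .##.# => #  t=4,i=9
  [12] .##.. => #  t=0,i=10
  [11] .#.## => .  t=4,i=7
  [10] .#.#. => #  t=1,i=1
  [9] .#..# => .  t=2,i=4
  [8] .#... => #  t=0,i=2
  [7] ..### => .  t=2,i=6
  [6] ..##. => .  t=0,i=9
  [5] ..#.# => #  t=1,i=6
  [4] ..#.. => .  t=0,i=1
  [3] ...## => #  t=0,i=8
  [2] ...#. => .  t=0,i=4
  [1] ....# => .  t=3,i=10
  [0] ..... => #  t=3,i=8
  bits 01101100011011000111010100101001 = 1819047209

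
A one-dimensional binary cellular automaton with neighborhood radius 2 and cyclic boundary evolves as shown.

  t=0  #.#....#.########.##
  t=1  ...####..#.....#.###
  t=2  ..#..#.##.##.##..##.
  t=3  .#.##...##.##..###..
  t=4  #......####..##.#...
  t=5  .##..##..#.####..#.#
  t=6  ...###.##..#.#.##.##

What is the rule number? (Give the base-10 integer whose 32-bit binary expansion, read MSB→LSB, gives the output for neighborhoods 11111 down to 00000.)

1252878158

  ##### -> .   bit 31 = 0  t=0,i=11
  ####. -> #   bit 30 = 1  t=0,i=15
  ###.# -> .   bit 29 = 0  t=0,i=0
  ###.. -> .   bit 28 = 0  t=1,i=6
  ##.## -> #   bit 27 = 1  t=0,i=17
  ##.#. -> .   bit 26 = 0  t=0,i=1
  ##..# -> #   bit 25 = 1  t=1,i=7
  ##... -> .   bit 24 = 0  t=1,i=0
  #.### -> #   bit 23 = 1  t=0,i=9
  #.##. -> .   bit 22 = 0  t=2,i=7
  #.#.# -> #   bit 21 = 1  t=5,i=19
  #.#.. -> .   bit 20 = 0  t=0,i=2
  #..## -> #   bit 19 = 1  t=2,i=16
  #..#. -> #   bit 18 = 1  t=1,i=8
  #...# -> .   bit 17 = 0  t=1,i=1
  #.... -> #   bit 16 = 1  t=0,i=4
  .#### -> .   bit 15 = 0  t=0,i=10
  .###. -> #   bit 14 = 1  t=0,i=19
  .##.# -> #   bit 13 = 1  t=2,i=8
  .##.. -> .   bit 12 = 0  t=2,i=14
  .#.## -> .   bit 11 = 0  t=0,i=8
  .#.#. -> #   bit 10 = 1  t=5,i=18
  .#..# -> #   bit 9 = 1  t=2,i=3
  .#... -> #   bit 8 = 1  t=0,i=3
  ..### -> .   bit 7 = 0  t=1,i=3
  ..##. -> #   bit 6 = 1  t=2,i=17
  ..#.# -> .   bit 5 = 0  t=0,i=7
  ..#.. -> .   bit 4 = 0  t=1,i=9
  ...## -> #   bit 3 = 1  t=1,i=2
  ...#. -> #   bit 2 = 1  t=0,i=6
  ....# -> #   bit 1 = 1  t=0,i=5
  ..... -> .   bit 0 = 0  t=1,i=12
  bits 01001010101011010110011101001110 = 1252878158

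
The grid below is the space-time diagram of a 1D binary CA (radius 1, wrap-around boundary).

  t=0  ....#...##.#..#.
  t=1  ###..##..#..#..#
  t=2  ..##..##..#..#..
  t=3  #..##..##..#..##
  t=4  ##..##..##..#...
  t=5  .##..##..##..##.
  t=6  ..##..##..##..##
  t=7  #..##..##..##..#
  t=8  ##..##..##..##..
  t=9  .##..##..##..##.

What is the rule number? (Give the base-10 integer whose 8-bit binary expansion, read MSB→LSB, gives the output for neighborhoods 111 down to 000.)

  nb ###: next=.  (t=1,i=0, bit7=0)
  nb ##.: next=#  (t=0,i=9, bit6=1)
  nb #.#: next=.  (t=0,i=10, bit5=0)
  nb #..: next=#  (t=0,i=5, bit4=1)
  nb .##: next=.  (t=0,i=8, bit3=0)
  nb .#.: next=.  (t=0,i=4, bit2=0)
  nb ..#: next=.  (t=0,i=3, bit1=0)
  nb ...: next=#  (t=0,i=0, bit0=1)
  bits 01010001 = 81

81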